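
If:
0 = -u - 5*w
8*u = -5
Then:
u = -5/8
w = 1/8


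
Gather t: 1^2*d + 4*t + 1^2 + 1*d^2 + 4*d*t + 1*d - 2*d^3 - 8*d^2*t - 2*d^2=-2*d^3 - d^2 + 2*d + t*(-8*d^2 + 4*d + 4) + 1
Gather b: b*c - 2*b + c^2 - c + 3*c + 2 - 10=b*(c - 2) + c^2 + 2*c - 8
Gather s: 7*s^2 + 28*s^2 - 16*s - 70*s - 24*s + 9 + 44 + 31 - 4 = 35*s^2 - 110*s + 80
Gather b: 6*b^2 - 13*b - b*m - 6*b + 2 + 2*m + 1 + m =6*b^2 + b*(-m - 19) + 3*m + 3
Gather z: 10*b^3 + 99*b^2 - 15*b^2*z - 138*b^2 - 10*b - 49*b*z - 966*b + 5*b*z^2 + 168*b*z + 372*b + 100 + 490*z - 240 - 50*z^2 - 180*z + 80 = 10*b^3 - 39*b^2 - 604*b + z^2*(5*b - 50) + z*(-15*b^2 + 119*b + 310) - 60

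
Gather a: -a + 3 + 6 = 9 - a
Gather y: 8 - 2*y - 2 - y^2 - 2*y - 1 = -y^2 - 4*y + 5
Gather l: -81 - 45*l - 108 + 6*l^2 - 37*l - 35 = 6*l^2 - 82*l - 224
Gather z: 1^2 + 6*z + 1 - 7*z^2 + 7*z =-7*z^2 + 13*z + 2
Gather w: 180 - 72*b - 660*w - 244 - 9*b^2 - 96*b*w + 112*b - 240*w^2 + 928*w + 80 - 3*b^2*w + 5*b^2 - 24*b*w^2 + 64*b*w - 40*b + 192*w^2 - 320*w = -4*b^2 + w^2*(-24*b - 48) + w*(-3*b^2 - 32*b - 52) + 16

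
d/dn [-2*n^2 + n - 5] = 1 - 4*n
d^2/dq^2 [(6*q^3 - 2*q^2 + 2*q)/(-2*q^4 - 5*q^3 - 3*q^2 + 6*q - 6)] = 4*q*(-12*q^8 + 12*q^7 + 60*q^6 - 268*q^5 + 141*q^4 + 405*q^3 - 165*q^2 + 450*q - 270)/(8*q^12 + 60*q^11 + 186*q^10 + 233*q^9 - 9*q^8 - 171*q^7 + 369*q^6 + 486*q^5 - 378*q^4 - 324*q^3 + 972*q^2 - 648*q + 216)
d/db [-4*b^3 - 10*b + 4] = -12*b^2 - 10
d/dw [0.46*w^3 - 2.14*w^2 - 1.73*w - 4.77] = 1.38*w^2 - 4.28*w - 1.73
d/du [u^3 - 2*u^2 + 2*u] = 3*u^2 - 4*u + 2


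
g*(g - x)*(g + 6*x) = g^3 + 5*g^2*x - 6*g*x^2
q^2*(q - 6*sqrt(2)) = q^3 - 6*sqrt(2)*q^2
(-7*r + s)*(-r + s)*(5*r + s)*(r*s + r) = 35*r^4*s + 35*r^4 - 33*r^3*s^2 - 33*r^3*s - 3*r^2*s^3 - 3*r^2*s^2 + r*s^4 + r*s^3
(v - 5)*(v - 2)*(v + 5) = v^3 - 2*v^2 - 25*v + 50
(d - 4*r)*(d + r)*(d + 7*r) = d^3 + 4*d^2*r - 25*d*r^2 - 28*r^3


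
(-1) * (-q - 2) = q + 2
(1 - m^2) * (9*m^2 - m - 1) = -9*m^4 + m^3 + 10*m^2 - m - 1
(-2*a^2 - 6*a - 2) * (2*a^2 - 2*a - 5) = -4*a^4 - 8*a^3 + 18*a^2 + 34*a + 10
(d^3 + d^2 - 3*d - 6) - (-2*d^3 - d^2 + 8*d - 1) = 3*d^3 + 2*d^2 - 11*d - 5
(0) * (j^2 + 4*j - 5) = 0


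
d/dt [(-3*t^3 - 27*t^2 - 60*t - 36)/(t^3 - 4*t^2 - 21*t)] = 3*(13*t^4 + 82*t^3 + 145*t^2 - 96*t - 252)/(t^2*(t^4 - 8*t^3 - 26*t^2 + 168*t + 441))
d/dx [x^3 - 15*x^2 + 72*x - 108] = 3*x^2 - 30*x + 72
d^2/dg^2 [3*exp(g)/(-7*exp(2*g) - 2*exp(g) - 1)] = (-147*exp(4*g) + 42*exp(3*g) + 126*exp(2*g) + 6*exp(g) - 3)*exp(g)/(343*exp(6*g) + 294*exp(5*g) + 231*exp(4*g) + 92*exp(3*g) + 33*exp(2*g) + 6*exp(g) + 1)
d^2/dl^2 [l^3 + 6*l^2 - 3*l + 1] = 6*l + 12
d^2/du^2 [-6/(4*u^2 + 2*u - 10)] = 6*(4*u^2 + 2*u - (4*u + 1)^2 - 10)/(2*u^2 + u - 5)^3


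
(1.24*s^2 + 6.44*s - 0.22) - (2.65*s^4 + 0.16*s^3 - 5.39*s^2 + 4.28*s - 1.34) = -2.65*s^4 - 0.16*s^3 + 6.63*s^2 + 2.16*s + 1.12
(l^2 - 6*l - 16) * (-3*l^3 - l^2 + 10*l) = -3*l^5 + 17*l^4 + 64*l^3 - 44*l^2 - 160*l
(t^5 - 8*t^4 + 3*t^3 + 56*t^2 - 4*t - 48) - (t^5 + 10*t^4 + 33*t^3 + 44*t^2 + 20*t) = -18*t^4 - 30*t^3 + 12*t^2 - 24*t - 48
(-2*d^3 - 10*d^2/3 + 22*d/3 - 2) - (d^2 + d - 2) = -2*d^3 - 13*d^2/3 + 19*d/3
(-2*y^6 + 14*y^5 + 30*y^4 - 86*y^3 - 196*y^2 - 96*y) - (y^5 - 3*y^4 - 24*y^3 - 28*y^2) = -2*y^6 + 13*y^5 + 33*y^4 - 62*y^3 - 168*y^2 - 96*y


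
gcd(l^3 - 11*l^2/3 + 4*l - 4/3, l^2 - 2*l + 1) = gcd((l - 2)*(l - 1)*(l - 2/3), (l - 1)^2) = l - 1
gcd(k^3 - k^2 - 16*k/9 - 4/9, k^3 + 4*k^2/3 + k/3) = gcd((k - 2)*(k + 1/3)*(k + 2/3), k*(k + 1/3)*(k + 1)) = k + 1/3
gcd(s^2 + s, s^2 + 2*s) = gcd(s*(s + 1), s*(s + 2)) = s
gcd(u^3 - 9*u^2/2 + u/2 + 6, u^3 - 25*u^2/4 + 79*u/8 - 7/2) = u - 4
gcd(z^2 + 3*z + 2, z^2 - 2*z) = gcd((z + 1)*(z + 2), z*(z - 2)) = 1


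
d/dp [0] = 0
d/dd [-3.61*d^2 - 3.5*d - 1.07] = -7.22*d - 3.5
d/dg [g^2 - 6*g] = 2*g - 6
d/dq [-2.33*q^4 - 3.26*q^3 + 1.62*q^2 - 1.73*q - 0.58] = -9.32*q^3 - 9.78*q^2 + 3.24*q - 1.73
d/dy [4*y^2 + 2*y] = 8*y + 2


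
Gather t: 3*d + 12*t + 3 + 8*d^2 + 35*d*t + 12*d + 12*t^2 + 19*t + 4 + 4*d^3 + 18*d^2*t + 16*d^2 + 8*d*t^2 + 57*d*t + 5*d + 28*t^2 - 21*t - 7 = 4*d^3 + 24*d^2 + 20*d + t^2*(8*d + 40) + t*(18*d^2 + 92*d + 10)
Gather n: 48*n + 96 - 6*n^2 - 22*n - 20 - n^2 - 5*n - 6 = -7*n^2 + 21*n + 70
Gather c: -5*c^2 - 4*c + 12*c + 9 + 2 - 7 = -5*c^2 + 8*c + 4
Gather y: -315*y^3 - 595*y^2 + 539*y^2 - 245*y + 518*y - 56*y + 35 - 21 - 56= -315*y^3 - 56*y^2 + 217*y - 42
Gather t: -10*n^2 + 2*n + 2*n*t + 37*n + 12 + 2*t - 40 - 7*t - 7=-10*n^2 + 39*n + t*(2*n - 5) - 35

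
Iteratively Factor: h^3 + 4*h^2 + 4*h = (h)*(h^2 + 4*h + 4) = h*(h + 2)*(h + 2)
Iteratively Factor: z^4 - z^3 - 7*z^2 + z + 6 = (z - 1)*(z^3 - 7*z - 6) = (z - 3)*(z - 1)*(z^2 + 3*z + 2) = (z - 3)*(z - 1)*(z + 1)*(z + 2)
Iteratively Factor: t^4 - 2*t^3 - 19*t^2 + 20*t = (t - 1)*(t^3 - t^2 - 20*t) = t*(t - 1)*(t^2 - t - 20) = t*(t - 5)*(t - 1)*(t + 4)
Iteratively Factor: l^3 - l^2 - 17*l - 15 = (l + 3)*(l^2 - 4*l - 5) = (l + 1)*(l + 3)*(l - 5)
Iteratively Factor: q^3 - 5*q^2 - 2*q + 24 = (q - 4)*(q^2 - q - 6) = (q - 4)*(q + 2)*(q - 3)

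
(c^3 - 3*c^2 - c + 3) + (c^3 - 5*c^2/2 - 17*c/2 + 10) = 2*c^3 - 11*c^2/2 - 19*c/2 + 13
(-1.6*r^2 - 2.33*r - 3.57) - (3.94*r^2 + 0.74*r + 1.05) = -5.54*r^2 - 3.07*r - 4.62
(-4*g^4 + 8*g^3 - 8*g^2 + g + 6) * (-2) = 8*g^4 - 16*g^3 + 16*g^2 - 2*g - 12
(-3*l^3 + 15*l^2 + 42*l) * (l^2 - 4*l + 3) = -3*l^5 + 27*l^4 - 27*l^3 - 123*l^2 + 126*l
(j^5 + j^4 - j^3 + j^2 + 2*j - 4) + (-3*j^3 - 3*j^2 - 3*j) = j^5 + j^4 - 4*j^3 - 2*j^2 - j - 4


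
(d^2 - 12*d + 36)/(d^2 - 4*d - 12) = (d - 6)/(d + 2)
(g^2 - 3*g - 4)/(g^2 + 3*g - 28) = (g + 1)/(g + 7)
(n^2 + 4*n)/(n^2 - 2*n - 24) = n/(n - 6)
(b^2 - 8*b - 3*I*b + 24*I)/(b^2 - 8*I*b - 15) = (b - 8)/(b - 5*I)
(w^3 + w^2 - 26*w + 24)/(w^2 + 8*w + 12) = (w^2 - 5*w + 4)/(w + 2)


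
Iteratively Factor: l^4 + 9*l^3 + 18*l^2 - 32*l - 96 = (l + 3)*(l^3 + 6*l^2 - 32) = (l - 2)*(l + 3)*(l^2 + 8*l + 16) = (l - 2)*(l + 3)*(l + 4)*(l + 4)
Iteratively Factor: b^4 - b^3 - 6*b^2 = (b)*(b^3 - b^2 - 6*b) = b*(b + 2)*(b^2 - 3*b) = b^2*(b + 2)*(b - 3)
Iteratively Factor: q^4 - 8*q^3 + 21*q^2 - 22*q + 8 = (q - 2)*(q^3 - 6*q^2 + 9*q - 4) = (q - 2)*(q - 1)*(q^2 - 5*q + 4) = (q - 4)*(q - 2)*(q - 1)*(q - 1)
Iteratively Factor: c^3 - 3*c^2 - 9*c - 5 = (c + 1)*(c^2 - 4*c - 5) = (c - 5)*(c + 1)*(c + 1)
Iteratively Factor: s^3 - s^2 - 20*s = (s + 4)*(s^2 - 5*s) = s*(s + 4)*(s - 5)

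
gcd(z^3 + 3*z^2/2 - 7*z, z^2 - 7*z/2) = z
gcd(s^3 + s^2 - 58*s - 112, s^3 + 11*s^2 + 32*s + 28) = s^2 + 9*s + 14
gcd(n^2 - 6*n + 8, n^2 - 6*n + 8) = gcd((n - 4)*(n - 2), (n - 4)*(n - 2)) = n^2 - 6*n + 8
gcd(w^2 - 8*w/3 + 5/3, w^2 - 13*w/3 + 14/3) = 1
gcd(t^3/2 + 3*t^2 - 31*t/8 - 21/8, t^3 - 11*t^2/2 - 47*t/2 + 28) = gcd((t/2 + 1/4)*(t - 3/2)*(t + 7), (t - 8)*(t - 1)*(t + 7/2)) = 1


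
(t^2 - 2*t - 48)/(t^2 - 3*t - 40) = (t + 6)/(t + 5)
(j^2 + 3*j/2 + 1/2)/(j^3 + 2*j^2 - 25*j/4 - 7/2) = 2*(j + 1)/(2*j^2 + 3*j - 14)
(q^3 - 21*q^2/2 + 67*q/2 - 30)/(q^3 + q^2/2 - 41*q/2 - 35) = (2*q^2 - 11*q + 12)/(2*q^2 + 11*q + 14)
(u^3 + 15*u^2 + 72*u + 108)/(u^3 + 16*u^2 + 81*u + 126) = (u + 6)/(u + 7)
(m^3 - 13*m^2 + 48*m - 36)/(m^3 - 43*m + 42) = (m - 6)/(m + 7)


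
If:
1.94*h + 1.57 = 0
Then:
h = -0.81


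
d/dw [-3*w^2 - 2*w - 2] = -6*w - 2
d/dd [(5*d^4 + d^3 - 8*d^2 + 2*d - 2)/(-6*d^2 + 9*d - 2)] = (-60*d^5 + 129*d^4 - 22*d^3 - 66*d^2 + 8*d + 14)/(36*d^4 - 108*d^3 + 105*d^2 - 36*d + 4)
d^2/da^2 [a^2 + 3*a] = 2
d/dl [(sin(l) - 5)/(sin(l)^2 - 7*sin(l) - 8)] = (10*sin(l) + cos(l)^2 - 44)*cos(l)/((sin(l) - 8)^2*(sin(l) + 1)^2)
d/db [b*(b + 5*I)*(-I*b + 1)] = -3*I*b^2 + 12*b + 5*I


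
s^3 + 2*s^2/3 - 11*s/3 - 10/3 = (s - 2)*(s + 1)*(s + 5/3)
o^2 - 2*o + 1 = (o - 1)^2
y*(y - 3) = y^2 - 3*y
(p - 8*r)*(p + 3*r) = p^2 - 5*p*r - 24*r^2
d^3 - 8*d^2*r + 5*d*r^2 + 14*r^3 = (d - 7*r)*(d - 2*r)*(d + r)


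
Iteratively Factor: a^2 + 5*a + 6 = (a + 3)*(a + 2)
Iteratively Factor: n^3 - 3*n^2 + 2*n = (n)*(n^2 - 3*n + 2) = n*(n - 2)*(n - 1)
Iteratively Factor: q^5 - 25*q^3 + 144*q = (q - 3)*(q^4 + 3*q^3 - 16*q^2 - 48*q) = (q - 4)*(q - 3)*(q^3 + 7*q^2 + 12*q) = q*(q - 4)*(q - 3)*(q^2 + 7*q + 12) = q*(q - 4)*(q - 3)*(q + 3)*(q + 4)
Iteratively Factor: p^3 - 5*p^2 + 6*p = (p)*(p^2 - 5*p + 6) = p*(p - 3)*(p - 2)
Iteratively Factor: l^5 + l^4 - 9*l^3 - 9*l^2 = (l + 1)*(l^4 - 9*l^2) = l*(l + 1)*(l^3 - 9*l) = l*(l + 1)*(l + 3)*(l^2 - 3*l) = l*(l - 3)*(l + 1)*(l + 3)*(l)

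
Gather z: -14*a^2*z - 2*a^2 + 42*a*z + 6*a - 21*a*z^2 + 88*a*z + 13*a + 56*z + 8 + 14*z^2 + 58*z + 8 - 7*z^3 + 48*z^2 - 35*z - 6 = -2*a^2 + 19*a - 7*z^3 + z^2*(62 - 21*a) + z*(-14*a^2 + 130*a + 79) + 10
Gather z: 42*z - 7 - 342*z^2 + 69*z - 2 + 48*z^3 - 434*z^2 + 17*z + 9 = 48*z^3 - 776*z^2 + 128*z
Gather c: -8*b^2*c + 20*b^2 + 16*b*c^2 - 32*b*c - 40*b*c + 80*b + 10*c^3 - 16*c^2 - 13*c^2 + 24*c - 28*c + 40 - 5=20*b^2 + 80*b + 10*c^3 + c^2*(16*b - 29) + c*(-8*b^2 - 72*b - 4) + 35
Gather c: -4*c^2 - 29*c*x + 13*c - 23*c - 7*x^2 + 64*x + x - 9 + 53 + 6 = -4*c^2 + c*(-29*x - 10) - 7*x^2 + 65*x + 50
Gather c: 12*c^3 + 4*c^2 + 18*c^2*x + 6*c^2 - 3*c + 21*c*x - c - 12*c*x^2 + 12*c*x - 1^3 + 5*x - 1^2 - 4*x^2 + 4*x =12*c^3 + c^2*(18*x + 10) + c*(-12*x^2 + 33*x - 4) - 4*x^2 + 9*x - 2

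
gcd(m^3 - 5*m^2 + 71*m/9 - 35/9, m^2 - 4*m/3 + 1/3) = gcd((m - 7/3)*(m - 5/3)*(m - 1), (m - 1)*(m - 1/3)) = m - 1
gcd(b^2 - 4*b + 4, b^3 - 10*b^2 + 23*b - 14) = b - 2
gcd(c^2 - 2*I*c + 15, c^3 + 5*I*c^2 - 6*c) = c + 3*I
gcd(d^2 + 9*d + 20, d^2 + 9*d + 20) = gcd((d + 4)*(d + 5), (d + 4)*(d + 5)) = d^2 + 9*d + 20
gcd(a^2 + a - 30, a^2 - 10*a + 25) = a - 5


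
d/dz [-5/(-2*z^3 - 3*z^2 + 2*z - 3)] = 10*(-3*z^2 - 3*z + 1)/(2*z^3 + 3*z^2 - 2*z + 3)^2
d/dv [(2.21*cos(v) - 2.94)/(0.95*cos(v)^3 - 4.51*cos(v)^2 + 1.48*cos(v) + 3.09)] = (4.199*cos(v)^3 - 18.3461*cos(v)^2 + 26.5188*cos(v) - 11.1801)*sin(v)/(0.9025*cos(v)^6 - 8.569*cos(v)^5 + 23.1521*cos(v)^4 - 7.4786*cos(v)^3 - 25.6814*cos(v)^2 + 9.1464*cos(v) + 9.5481)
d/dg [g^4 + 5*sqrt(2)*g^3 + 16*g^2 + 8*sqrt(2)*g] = 4*g^3 + 15*sqrt(2)*g^2 + 32*g + 8*sqrt(2)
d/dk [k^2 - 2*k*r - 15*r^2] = 2*k - 2*r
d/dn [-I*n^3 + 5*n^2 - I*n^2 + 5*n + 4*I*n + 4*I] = -3*I*n^2 + 2*n*(5 - I) + 5 + 4*I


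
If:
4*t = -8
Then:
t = -2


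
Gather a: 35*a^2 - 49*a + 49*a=35*a^2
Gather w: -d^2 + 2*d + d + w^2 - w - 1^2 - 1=-d^2 + 3*d + w^2 - w - 2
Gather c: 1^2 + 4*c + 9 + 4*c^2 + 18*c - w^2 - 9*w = 4*c^2 + 22*c - w^2 - 9*w + 10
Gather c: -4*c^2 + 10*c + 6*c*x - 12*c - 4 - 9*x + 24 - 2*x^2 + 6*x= -4*c^2 + c*(6*x - 2) - 2*x^2 - 3*x + 20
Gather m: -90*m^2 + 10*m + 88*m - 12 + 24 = -90*m^2 + 98*m + 12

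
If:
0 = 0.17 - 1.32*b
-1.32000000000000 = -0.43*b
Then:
No Solution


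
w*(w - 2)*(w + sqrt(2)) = w^3 - 2*w^2 + sqrt(2)*w^2 - 2*sqrt(2)*w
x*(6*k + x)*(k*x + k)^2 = 6*k^3*x^3 + 12*k^3*x^2 + 6*k^3*x + k^2*x^4 + 2*k^2*x^3 + k^2*x^2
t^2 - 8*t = t*(t - 8)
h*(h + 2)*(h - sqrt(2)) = h^3 - sqrt(2)*h^2 + 2*h^2 - 2*sqrt(2)*h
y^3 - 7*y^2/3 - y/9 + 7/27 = (y - 7/3)*(y - 1/3)*(y + 1/3)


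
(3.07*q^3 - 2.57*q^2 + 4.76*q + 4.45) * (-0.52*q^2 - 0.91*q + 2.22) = -1.5964*q^5 - 1.4573*q^4 + 6.6789*q^3 - 12.351*q^2 + 6.5177*q + 9.879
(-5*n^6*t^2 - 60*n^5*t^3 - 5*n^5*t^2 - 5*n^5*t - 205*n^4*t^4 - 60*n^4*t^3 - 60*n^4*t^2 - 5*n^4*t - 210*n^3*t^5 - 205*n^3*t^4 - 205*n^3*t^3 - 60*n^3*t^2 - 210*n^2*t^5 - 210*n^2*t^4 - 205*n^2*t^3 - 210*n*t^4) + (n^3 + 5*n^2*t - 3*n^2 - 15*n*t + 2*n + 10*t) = -5*n^6*t^2 - 60*n^5*t^3 - 5*n^5*t^2 - 5*n^5*t - 205*n^4*t^4 - 60*n^4*t^3 - 60*n^4*t^2 - 5*n^4*t - 210*n^3*t^5 - 205*n^3*t^4 - 205*n^3*t^3 - 60*n^3*t^2 + n^3 - 210*n^2*t^5 - 210*n^2*t^4 - 205*n^2*t^3 + 5*n^2*t - 3*n^2 - 210*n*t^4 - 15*n*t + 2*n + 10*t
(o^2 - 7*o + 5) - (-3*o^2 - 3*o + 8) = 4*o^2 - 4*o - 3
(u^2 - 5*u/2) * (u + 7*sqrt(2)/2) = u^3 - 5*u^2/2 + 7*sqrt(2)*u^2/2 - 35*sqrt(2)*u/4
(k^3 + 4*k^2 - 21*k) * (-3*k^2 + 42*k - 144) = -3*k^5 + 30*k^4 + 87*k^3 - 1458*k^2 + 3024*k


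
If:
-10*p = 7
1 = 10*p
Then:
No Solution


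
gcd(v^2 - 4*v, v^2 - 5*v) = v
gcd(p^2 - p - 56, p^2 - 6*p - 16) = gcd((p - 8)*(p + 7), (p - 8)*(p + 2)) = p - 8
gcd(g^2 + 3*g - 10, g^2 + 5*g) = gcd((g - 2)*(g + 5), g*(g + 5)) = g + 5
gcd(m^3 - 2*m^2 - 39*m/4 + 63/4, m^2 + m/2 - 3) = m - 3/2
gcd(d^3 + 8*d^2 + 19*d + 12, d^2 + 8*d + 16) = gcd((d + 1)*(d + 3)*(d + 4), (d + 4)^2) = d + 4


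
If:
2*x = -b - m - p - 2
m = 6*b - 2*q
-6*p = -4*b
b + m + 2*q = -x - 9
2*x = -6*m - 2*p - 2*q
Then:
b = -62/55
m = 346/165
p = -124/165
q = -731/165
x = -61/55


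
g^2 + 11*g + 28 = (g + 4)*(g + 7)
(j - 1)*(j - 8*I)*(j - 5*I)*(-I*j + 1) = -I*j^4 - 12*j^3 + I*j^3 + 12*j^2 + 27*I*j^2 - 40*j - 27*I*j + 40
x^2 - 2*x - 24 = (x - 6)*(x + 4)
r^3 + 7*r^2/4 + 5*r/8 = r*(r + 1/2)*(r + 5/4)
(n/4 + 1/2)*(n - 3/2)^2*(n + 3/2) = n^4/4 + n^3/8 - 21*n^2/16 - 9*n/32 + 27/16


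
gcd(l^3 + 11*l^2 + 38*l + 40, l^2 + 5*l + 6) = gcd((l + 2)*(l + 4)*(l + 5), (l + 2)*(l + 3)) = l + 2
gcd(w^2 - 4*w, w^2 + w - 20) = w - 4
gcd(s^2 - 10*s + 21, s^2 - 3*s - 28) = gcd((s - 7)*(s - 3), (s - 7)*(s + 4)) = s - 7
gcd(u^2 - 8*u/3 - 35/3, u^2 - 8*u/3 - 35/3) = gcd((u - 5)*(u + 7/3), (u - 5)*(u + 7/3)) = u^2 - 8*u/3 - 35/3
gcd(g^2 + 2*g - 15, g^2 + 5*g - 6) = 1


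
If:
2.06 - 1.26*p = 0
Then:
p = 1.63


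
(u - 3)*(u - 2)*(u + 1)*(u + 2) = u^4 - 2*u^3 - 7*u^2 + 8*u + 12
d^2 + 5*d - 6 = (d - 1)*(d + 6)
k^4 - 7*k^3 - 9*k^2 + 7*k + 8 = (k - 8)*(k - 1)*(k + 1)^2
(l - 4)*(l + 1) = l^2 - 3*l - 4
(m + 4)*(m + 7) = m^2 + 11*m + 28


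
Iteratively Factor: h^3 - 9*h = (h + 3)*(h^2 - 3*h) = (h - 3)*(h + 3)*(h)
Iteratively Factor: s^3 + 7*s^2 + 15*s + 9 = (s + 3)*(s^2 + 4*s + 3) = (s + 3)^2*(s + 1)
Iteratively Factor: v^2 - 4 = (v + 2)*(v - 2)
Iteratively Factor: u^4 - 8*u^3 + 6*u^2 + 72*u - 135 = (u + 3)*(u^3 - 11*u^2 + 39*u - 45) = (u - 5)*(u + 3)*(u^2 - 6*u + 9) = (u - 5)*(u - 3)*(u + 3)*(u - 3)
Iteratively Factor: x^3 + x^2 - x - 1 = (x + 1)*(x^2 - 1) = (x + 1)^2*(x - 1)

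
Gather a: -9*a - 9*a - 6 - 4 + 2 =-18*a - 8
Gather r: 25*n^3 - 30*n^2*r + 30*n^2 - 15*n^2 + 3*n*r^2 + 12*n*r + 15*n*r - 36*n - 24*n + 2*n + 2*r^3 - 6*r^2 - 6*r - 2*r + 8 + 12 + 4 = 25*n^3 + 15*n^2 - 58*n + 2*r^3 + r^2*(3*n - 6) + r*(-30*n^2 + 27*n - 8) + 24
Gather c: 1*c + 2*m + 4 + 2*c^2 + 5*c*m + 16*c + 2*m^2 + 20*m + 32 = 2*c^2 + c*(5*m + 17) + 2*m^2 + 22*m + 36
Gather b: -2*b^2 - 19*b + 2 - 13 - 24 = -2*b^2 - 19*b - 35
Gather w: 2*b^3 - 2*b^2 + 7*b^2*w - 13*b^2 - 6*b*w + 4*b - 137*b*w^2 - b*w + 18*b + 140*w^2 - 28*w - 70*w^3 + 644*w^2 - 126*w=2*b^3 - 15*b^2 + 22*b - 70*w^3 + w^2*(784 - 137*b) + w*(7*b^2 - 7*b - 154)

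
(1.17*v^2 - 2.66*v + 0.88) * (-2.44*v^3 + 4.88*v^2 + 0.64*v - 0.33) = -2.8548*v^5 + 12.2*v^4 - 14.3792*v^3 + 2.2059*v^2 + 1.441*v - 0.2904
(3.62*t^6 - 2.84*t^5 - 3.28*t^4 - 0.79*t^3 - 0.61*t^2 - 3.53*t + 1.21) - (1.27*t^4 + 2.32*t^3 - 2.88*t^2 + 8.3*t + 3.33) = 3.62*t^6 - 2.84*t^5 - 4.55*t^4 - 3.11*t^3 + 2.27*t^2 - 11.83*t - 2.12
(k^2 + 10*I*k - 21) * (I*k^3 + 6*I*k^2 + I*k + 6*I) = I*k^5 - 10*k^4 + 6*I*k^4 - 60*k^3 - 20*I*k^3 - 10*k^2 - 120*I*k^2 - 60*k - 21*I*k - 126*I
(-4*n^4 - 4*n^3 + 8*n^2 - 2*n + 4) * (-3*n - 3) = 12*n^5 + 24*n^4 - 12*n^3 - 18*n^2 - 6*n - 12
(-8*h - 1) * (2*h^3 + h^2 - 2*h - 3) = -16*h^4 - 10*h^3 + 15*h^2 + 26*h + 3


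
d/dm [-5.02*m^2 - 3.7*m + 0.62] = -10.04*m - 3.7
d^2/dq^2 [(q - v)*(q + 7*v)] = 2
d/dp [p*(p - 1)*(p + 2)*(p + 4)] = 4*p^3 + 15*p^2 + 4*p - 8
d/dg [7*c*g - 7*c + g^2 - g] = 7*c + 2*g - 1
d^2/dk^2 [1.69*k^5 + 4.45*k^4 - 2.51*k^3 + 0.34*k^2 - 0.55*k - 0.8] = 33.8*k^3 + 53.4*k^2 - 15.06*k + 0.68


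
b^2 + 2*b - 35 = (b - 5)*(b + 7)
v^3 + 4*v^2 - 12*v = v*(v - 2)*(v + 6)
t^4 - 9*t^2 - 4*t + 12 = (t - 3)*(t - 1)*(t + 2)^2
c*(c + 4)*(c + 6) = c^3 + 10*c^2 + 24*c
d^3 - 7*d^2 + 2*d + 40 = (d - 5)*(d - 4)*(d + 2)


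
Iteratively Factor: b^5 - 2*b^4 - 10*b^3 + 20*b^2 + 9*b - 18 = (b - 1)*(b^4 - b^3 - 11*b^2 + 9*b + 18) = (b - 1)*(b + 3)*(b^3 - 4*b^2 + b + 6) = (b - 3)*(b - 1)*(b + 3)*(b^2 - b - 2) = (b - 3)*(b - 1)*(b + 1)*(b + 3)*(b - 2)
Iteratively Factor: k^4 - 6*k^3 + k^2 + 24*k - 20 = (k - 2)*(k^3 - 4*k^2 - 7*k + 10) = (k - 5)*(k - 2)*(k^2 + k - 2) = (k - 5)*(k - 2)*(k + 2)*(k - 1)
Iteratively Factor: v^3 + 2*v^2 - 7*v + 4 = (v - 1)*(v^2 + 3*v - 4) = (v - 1)*(v + 4)*(v - 1)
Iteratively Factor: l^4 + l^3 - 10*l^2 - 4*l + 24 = (l + 2)*(l^3 - l^2 - 8*l + 12) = (l - 2)*(l + 2)*(l^2 + l - 6) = (l - 2)*(l + 2)*(l + 3)*(l - 2)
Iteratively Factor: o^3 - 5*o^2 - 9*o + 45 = (o - 5)*(o^2 - 9) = (o - 5)*(o - 3)*(o + 3)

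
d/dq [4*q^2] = 8*q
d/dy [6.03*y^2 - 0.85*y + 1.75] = 12.06*y - 0.85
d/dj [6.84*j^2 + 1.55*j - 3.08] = 13.68*j + 1.55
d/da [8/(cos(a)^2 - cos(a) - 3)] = 8*(2*cos(a) - 1)*sin(a)/(sin(a)^2 + cos(a) + 2)^2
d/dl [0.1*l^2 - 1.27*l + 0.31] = 0.2*l - 1.27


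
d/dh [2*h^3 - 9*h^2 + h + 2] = 6*h^2 - 18*h + 1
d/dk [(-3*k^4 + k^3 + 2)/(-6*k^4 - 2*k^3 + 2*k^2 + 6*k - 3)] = (12*k^6 - 12*k^5 - 52*k^4 + 96*k^3 + 3*k^2 - 8*k - 12)/(36*k^8 + 24*k^7 - 20*k^6 - 80*k^5 + 16*k^4 + 36*k^3 + 24*k^2 - 36*k + 9)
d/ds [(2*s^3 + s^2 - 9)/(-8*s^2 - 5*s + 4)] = (-16*s^4 - 20*s^3 + 19*s^2 - 136*s - 45)/(64*s^4 + 80*s^3 - 39*s^2 - 40*s + 16)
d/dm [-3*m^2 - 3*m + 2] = -6*m - 3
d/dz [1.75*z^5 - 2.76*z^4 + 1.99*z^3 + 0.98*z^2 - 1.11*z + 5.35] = 8.75*z^4 - 11.04*z^3 + 5.97*z^2 + 1.96*z - 1.11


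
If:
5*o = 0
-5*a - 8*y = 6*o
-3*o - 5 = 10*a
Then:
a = -1/2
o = 0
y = 5/16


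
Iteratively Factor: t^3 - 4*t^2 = (t)*(t^2 - 4*t) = t*(t - 4)*(t)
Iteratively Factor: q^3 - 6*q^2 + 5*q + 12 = (q - 4)*(q^2 - 2*q - 3) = (q - 4)*(q + 1)*(q - 3)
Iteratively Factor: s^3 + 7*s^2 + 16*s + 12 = (s + 2)*(s^2 + 5*s + 6) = (s + 2)^2*(s + 3)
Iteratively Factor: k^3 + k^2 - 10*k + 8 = (k - 1)*(k^2 + 2*k - 8) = (k - 1)*(k + 4)*(k - 2)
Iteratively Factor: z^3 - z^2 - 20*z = (z)*(z^2 - z - 20) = z*(z + 4)*(z - 5)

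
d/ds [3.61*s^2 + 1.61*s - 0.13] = 7.22*s + 1.61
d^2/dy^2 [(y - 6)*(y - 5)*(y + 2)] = 6*y - 18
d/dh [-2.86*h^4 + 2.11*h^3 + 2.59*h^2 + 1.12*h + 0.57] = -11.44*h^3 + 6.33*h^2 + 5.18*h + 1.12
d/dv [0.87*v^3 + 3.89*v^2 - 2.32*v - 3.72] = 2.61*v^2 + 7.78*v - 2.32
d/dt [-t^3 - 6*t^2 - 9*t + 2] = -3*t^2 - 12*t - 9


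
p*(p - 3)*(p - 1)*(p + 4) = p^4 - 13*p^2 + 12*p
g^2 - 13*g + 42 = (g - 7)*(g - 6)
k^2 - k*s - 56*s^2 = (k - 8*s)*(k + 7*s)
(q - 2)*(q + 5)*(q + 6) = q^3 + 9*q^2 + 8*q - 60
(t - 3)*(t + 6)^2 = t^3 + 9*t^2 - 108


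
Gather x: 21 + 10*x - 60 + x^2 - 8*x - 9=x^2 + 2*x - 48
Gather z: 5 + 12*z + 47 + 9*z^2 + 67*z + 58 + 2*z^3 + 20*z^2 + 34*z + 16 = 2*z^3 + 29*z^2 + 113*z + 126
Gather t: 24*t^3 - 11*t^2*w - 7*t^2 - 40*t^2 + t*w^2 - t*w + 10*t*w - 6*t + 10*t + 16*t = 24*t^3 + t^2*(-11*w - 47) + t*(w^2 + 9*w + 20)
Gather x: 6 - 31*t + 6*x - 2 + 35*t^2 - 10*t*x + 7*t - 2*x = 35*t^2 - 24*t + x*(4 - 10*t) + 4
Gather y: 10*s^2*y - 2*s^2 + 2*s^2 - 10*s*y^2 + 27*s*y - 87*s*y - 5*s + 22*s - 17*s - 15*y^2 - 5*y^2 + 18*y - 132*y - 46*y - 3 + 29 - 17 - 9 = y^2*(-10*s - 20) + y*(10*s^2 - 60*s - 160)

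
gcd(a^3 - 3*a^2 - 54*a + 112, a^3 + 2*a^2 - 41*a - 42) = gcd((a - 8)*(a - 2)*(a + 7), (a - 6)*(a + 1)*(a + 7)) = a + 7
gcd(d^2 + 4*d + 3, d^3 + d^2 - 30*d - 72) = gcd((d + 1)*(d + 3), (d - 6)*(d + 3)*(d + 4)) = d + 3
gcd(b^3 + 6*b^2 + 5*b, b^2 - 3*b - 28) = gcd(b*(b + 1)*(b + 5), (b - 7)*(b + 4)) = 1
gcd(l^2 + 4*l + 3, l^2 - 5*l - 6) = l + 1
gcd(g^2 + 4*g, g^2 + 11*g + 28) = g + 4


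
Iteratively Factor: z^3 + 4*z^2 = (z)*(z^2 + 4*z) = z*(z + 4)*(z)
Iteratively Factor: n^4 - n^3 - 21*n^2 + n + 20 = (n + 1)*(n^3 - 2*n^2 - 19*n + 20) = (n + 1)*(n + 4)*(n^2 - 6*n + 5) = (n - 5)*(n + 1)*(n + 4)*(n - 1)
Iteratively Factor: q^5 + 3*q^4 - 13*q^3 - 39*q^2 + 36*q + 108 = (q - 2)*(q^4 + 5*q^3 - 3*q^2 - 45*q - 54) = (q - 2)*(q + 3)*(q^3 + 2*q^2 - 9*q - 18) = (q - 2)*(q + 2)*(q + 3)*(q^2 - 9) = (q - 3)*(q - 2)*(q + 2)*(q + 3)*(q + 3)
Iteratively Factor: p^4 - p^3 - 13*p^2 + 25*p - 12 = (p - 1)*(p^3 - 13*p + 12) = (p - 1)^2*(p^2 + p - 12) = (p - 3)*(p - 1)^2*(p + 4)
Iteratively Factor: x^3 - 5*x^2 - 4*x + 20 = (x + 2)*(x^2 - 7*x + 10) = (x - 5)*(x + 2)*(x - 2)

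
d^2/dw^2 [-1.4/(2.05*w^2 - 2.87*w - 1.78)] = (-11.767*w^2 + 16.4738*w + 1.4*(4.1*w - 2.87)*(8.2*w - 5.74) + 10.2172)/(-2.05*w^2 + 2.87*w + 1.78)^3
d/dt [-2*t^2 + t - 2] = 1 - 4*t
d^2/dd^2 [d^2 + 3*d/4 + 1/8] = 2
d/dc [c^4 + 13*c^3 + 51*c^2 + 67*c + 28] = 4*c^3 + 39*c^2 + 102*c + 67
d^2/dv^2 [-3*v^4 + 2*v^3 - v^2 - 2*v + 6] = -36*v^2 + 12*v - 2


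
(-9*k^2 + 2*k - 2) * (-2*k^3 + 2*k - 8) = 18*k^5 - 4*k^4 - 14*k^3 + 76*k^2 - 20*k + 16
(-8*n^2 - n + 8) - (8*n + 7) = -8*n^2 - 9*n + 1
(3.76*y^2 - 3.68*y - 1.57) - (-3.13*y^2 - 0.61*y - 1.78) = 6.89*y^2 - 3.07*y + 0.21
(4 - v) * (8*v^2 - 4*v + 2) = -8*v^3 + 36*v^2 - 18*v + 8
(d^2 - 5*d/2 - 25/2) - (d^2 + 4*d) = -13*d/2 - 25/2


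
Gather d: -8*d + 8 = 8 - 8*d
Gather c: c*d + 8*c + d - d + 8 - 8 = c*(d + 8)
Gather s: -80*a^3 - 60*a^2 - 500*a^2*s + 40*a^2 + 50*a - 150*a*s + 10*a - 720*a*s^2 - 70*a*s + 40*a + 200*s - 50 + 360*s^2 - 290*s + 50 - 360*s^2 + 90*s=-80*a^3 - 20*a^2 - 720*a*s^2 + 100*a + s*(-500*a^2 - 220*a)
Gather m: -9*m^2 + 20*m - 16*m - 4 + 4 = -9*m^2 + 4*m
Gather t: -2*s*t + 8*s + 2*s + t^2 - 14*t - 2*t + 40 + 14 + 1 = 10*s + t^2 + t*(-2*s - 16) + 55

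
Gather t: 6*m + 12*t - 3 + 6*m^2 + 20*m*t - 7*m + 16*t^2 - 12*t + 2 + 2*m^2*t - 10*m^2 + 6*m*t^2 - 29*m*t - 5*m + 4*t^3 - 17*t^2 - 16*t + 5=-4*m^2 - 6*m + 4*t^3 + t^2*(6*m - 1) + t*(2*m^2 - 9*m - 16) + 4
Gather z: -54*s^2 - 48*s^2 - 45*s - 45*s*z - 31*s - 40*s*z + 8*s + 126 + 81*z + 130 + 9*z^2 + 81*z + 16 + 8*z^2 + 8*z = -102*s^2 - 68*s + 17*z^2 + z*(170 - 85*s) + 272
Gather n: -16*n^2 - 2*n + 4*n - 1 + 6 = -16*n^2 + 2*n + 5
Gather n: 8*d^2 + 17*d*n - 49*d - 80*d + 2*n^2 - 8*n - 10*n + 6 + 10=8*d^2 - 129*d + 2*n^2 + n*(17*d - 18) + 16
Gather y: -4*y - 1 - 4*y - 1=-8*y - 2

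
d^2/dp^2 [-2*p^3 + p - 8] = -12*p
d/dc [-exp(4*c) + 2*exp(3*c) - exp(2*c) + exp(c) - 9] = (-4*exp(3*c) + 6*exp(2*c) - 2*exp(c) + 1)*exp(c)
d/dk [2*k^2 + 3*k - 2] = 4*k + 3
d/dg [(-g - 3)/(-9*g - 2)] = -25/(9*g + 2)^2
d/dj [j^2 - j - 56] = 2*j - 1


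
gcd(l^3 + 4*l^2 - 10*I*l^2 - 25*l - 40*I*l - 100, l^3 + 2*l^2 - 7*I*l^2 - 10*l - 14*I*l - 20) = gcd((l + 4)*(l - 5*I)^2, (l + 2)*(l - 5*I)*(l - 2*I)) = l - 5*I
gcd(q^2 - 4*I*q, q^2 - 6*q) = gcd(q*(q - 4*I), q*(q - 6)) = q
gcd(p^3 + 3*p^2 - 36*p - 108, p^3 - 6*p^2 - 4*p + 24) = p - 6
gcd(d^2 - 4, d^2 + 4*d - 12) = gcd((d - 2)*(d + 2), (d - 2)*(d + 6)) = d - 2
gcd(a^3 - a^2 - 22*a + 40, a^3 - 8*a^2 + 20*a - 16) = a^2 - 6*a + 8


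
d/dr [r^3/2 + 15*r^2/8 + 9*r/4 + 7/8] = 3*r^2/2 + 15*r/4 + 9/4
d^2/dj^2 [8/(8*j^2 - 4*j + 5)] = 128*(-8*j^2 + 4*j + 2*(4*j - 1)^2 - 5)/(8*j^2 - 4*j + 5)^3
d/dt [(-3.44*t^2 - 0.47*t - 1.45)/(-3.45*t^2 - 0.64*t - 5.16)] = (0.580100000000001*t^2 + 25.4958*t + 1.4972)/(11.9025*t^4 + 4.416*t^3 + 36.0136*t^2 + 6.6048*t + 26.6256)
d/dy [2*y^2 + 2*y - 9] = 4*y + 2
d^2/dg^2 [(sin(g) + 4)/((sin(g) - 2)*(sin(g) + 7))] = (-sin(g)^5 - 11*sin(g)^4 - 142*sin(g)^3 - 370*sin(g)^2 - 272*sin(g) + 452)/((sin(g) - 2)^3*(sin(g) + 7)^3)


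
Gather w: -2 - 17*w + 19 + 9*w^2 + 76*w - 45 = 9*w^2 + 59*w - 28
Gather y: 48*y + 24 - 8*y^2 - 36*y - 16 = -8*y^2 + 12*y + 8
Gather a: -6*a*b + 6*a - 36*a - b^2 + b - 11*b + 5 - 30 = a*(-6*b - 30) - b^2 - 10*b - 25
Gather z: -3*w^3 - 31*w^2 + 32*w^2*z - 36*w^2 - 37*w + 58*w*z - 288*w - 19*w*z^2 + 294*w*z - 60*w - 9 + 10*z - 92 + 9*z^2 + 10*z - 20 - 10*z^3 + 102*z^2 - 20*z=-3*w^3 - 67*w^2 - 385*w - 10*z^3 + z^2*(111 - 19*w) + z*(32*w^2 + 352*w) - 121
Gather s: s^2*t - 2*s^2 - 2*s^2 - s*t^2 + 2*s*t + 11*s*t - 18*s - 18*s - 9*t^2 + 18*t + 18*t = s^2*(t - 4) + s*(-t^2 + 13*t - 36) - 9*t^2 + 36*t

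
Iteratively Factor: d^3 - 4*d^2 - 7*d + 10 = (d - 5)*(d^2 + d - 2) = (d - 5)*(d - 1)*(d + 2)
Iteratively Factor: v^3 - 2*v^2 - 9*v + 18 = (v + 3)*(v^2 - 5*v + 6) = (v - 2)*(v + 3)*(v - 3)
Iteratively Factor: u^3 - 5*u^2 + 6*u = (u)*(u^2 - 5*u + 6) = u*(u - 3)*(u - 2)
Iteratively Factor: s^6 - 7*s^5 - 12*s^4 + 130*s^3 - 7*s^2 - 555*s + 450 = (s - 2)*(s^5 - 5*s^4 - 22*s^3 + 86*s^2 + 165*s - 225) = (s - 2)*(s + 3)*(s^4 - 8*s^3 + 2*s^2 + 80*s - 75) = (s - 2)*(s + 3)^2*(s^3 - 11*s^2 + 35*s - 25) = (s - 5)*(s - 2)*(s + 3)^2*(s^2 - 6*s + 5) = (s - 5)*(s - 2)*(s - 1)*(s + 3)^2*(s - 5)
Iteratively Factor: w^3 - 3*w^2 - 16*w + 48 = (w - 4)*(w^2 + w - 12) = (w - 4)*(w + 4)*(w - 3)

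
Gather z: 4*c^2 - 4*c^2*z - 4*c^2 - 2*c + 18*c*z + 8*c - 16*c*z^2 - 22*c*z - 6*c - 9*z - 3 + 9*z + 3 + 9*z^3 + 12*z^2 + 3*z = 9*z^3 + z^2*(12 - 16*c) + z*(-4*c^2 - 4*c + 3)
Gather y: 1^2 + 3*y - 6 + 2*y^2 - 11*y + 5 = 2*y^2 - 8*y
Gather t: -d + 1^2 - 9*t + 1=-d - 9*t + 2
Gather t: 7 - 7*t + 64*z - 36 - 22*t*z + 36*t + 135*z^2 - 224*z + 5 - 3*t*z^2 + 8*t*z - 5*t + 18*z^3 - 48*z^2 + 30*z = t*(-3*z^2 - 14*z + 24) + 18*z^3 + 87*z^2 - 130*z - 24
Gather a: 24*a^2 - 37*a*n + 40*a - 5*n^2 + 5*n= 24*a^2 + a*(40 - 37*n) - 5*n^2 + 5*n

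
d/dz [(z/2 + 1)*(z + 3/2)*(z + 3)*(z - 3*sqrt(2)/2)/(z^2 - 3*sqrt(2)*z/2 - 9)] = (8*z^5 - 24*sqrt(2)*z^4 + 26*z^4 - 78*sqrt(2)*z^3 - 108*z^3 - 621*z^2 + 162*sqrt(2)*z^2 - 972*z + 810*sqrt(2)*z - 486 + 729*sqrt(2))/(4*(2*z^4 - 6*sqrt(2)*z^3 - 27*z^2 + 54*sqrt(2)*z + 162))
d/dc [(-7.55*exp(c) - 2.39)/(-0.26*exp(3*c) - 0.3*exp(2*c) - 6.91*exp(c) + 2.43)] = (-(7.55*exp(c) + 2.39)*(0.78*exp(2*c) + 0.6*exp(c) + 6.91) + 1.963*exp(3*c) + 2.265*exp(2*c) + 52.1705*exp(c) - 18.3465)*exp(c)/(0.26*exp(3*c) + 0.3*exp(2*c) + 6.91*exp(c) - 2.43)^2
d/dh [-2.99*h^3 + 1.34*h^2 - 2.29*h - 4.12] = -8.97*h^2 + 2.68*h - 2.29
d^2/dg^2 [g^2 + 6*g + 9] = 2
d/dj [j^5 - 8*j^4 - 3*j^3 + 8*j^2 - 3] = j*(5*j^3 - 32*j^2 - 9*j + 16)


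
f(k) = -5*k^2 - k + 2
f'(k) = -10*k - 1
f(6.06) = -187.68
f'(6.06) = -61.60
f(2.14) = -23.04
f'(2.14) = -22.40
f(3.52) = -63.47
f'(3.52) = -36.20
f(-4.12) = -78.75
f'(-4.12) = 40.20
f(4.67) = -111.71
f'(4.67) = -47.70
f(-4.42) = -91.26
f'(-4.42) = 43.20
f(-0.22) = 1.98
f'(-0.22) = 1.20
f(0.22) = 1.54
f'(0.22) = -3.20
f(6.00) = -184.00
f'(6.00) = -61.00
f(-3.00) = -40.00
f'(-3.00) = 29.00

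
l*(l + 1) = l^2 + l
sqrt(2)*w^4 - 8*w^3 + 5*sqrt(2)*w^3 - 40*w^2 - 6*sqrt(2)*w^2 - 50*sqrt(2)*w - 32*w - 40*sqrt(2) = (w + 4)*(w - 5*sqrt(2))*(w + sqrt(2))*(sqrt(2)*w + sqrt(2))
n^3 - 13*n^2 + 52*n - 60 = (n - 6)*(n - 5)*(n - 2)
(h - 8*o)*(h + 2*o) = h^2 - 6*h*o - 16*o^2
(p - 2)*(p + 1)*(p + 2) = p^3 + p^2 - 4*p - 4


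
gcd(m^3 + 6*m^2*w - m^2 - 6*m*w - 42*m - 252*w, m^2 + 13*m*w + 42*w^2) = m + 6*w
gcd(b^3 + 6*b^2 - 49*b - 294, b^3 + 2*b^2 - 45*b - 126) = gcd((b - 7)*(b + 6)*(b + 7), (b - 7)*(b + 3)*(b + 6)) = b^2 - b - 42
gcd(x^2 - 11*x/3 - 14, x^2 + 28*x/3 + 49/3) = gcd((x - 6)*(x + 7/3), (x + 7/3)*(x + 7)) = x + 7/3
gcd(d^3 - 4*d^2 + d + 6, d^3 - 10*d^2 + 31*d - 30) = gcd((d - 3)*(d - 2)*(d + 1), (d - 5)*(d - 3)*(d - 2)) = d^2 - 5*d + 6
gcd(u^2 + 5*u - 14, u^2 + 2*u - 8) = u - 2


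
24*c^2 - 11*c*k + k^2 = (-8*c + k)*(-3*c + k)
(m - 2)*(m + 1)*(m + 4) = m^3 + 3*m^2 - 6*m - 8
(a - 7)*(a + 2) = a^2 - 5*a - 14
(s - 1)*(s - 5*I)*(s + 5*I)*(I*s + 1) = I*s^4 + s^3 - I*s^3 - s^2 + 25*I*s^2 + 25*s - 25*I*s - 25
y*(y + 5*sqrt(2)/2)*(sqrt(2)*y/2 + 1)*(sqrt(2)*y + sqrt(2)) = y^4 + y^3 + 7*sqrt(2)*y^3/2 + 7*sqrt(2)*y^2/2 + 5*y^2 + 5*y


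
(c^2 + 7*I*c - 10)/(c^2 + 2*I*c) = (c + 5*I)/c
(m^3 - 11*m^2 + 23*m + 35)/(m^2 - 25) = (m^2 - 6*m - 7)/(m + 5)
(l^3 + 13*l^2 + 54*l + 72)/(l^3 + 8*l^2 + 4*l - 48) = (l + 3)/(l - 2)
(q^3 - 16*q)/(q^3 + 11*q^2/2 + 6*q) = 2*(q - 4)/(2*q + 3)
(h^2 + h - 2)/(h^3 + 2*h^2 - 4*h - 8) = (h - 1)/(h^2 - 4)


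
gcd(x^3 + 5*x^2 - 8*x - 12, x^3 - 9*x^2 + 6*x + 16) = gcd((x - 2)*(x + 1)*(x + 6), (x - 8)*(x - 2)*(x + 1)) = x^2 - x - 2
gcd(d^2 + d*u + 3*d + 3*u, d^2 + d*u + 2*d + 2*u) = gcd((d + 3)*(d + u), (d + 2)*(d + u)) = d + u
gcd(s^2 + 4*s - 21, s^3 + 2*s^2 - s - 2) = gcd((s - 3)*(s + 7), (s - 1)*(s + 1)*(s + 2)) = 1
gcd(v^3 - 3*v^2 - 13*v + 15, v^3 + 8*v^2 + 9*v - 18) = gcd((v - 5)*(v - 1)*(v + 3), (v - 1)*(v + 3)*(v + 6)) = v^2 + 2*v - 3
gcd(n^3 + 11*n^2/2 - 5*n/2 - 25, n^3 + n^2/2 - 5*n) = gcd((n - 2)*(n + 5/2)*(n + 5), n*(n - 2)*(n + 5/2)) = n^2 + n/2 - 5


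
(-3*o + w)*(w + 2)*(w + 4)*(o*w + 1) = -3*o^2*w^3 - 18*o^2*w^2 - 24*o^2*w + o*w^4 + 6*o*w^3 + 5*o*w^2 - 18*o*w - 24*o + w^3 + 6*w^2 + 8*w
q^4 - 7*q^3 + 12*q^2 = q^2*(q - 4)*(q - 3)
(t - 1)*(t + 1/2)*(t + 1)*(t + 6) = t^4 + 13*t^3/2 + 2*t^2 - 13*t/2 - 3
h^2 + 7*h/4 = h*(h + 7/4)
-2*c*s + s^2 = s*(-2*c + s)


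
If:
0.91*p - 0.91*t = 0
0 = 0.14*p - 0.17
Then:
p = 1.21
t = 1.21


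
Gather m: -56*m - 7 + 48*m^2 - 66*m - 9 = 48*m^2 - 122*m - 16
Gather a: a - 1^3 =a - 1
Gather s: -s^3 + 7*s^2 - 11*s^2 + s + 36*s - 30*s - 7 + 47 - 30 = -s^3 - 4*s^2 + 7*s + 10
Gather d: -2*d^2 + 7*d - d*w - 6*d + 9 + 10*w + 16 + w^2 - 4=-2*d^2 + d*(1 - w) + w^2 + 10*w + 21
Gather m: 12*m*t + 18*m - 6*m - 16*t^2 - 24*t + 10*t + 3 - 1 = m*(12*t + 12) - 16*t^2 - 14*t + 2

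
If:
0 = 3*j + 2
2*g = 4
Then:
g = 2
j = -2/3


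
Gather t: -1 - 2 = -3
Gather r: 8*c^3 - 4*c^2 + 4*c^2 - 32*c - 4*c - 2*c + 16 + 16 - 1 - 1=8*c^3 - 38*c + 30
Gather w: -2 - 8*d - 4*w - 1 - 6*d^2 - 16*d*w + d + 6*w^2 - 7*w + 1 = -6*d^2 - 7*d + 6*w^2 + w*(-16*d - 11) - 2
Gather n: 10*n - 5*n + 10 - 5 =5*n + 5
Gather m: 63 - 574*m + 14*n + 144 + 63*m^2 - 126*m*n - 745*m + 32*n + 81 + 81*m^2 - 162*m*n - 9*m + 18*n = 144*m^2 + m*(-288*n - 1328) + 64*n + 288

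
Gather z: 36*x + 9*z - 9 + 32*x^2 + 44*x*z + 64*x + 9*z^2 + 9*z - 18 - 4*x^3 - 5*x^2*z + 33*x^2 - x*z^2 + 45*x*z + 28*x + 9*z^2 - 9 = -4*x^3 + 65*x^2 + 128*x + z^2*(18 - x) + z*(-5*x^2 + 89*x + 18) - 36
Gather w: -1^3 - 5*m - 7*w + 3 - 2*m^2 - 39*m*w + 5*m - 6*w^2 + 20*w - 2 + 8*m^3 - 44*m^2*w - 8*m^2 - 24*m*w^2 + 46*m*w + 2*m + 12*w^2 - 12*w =8*m^3 - 10*m^2 + 2*m + w^2*(6 - 24*m) + w*(-44*m^2 + 7*m + 1)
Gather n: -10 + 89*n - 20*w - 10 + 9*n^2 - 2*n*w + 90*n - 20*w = 9*n^2 + n*(179 - 2*w) - 40*w - 20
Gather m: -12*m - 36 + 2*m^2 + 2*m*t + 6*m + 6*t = 2*m^2 + m*(2*t - 6) + 6*t - 36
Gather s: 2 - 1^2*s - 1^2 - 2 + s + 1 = 0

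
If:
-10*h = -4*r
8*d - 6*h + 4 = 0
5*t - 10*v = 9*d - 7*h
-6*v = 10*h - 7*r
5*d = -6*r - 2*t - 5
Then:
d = -247/473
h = -14/473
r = -35/473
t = -460/473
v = -35/946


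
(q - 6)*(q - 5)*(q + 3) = q^3 - 8*q^2 - 3*q + 90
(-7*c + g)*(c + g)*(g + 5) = -7*c^2*g - 35*c^2 - 6*c*g^2 - 30*c*g + g^3 + 5*g^2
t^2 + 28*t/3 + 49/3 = (t + 7/3)*(t + 7)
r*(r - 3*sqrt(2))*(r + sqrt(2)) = r^3 - 2*sqrt(2)*r^2 - 6*r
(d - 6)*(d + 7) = d^2 + d - 42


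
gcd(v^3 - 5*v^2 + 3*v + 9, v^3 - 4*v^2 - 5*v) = v + 1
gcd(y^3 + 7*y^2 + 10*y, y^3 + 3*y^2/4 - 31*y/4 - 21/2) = y + 2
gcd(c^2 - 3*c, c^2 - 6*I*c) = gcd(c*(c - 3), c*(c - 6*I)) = c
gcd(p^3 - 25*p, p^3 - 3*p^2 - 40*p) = p^2 + 5*p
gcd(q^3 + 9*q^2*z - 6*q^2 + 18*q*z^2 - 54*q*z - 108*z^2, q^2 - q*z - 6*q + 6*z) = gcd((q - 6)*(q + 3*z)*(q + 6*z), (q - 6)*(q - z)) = q - 6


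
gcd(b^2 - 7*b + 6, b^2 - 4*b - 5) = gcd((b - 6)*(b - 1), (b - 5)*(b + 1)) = 1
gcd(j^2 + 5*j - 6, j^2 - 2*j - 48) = j + 6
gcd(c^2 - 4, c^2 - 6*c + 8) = c - 2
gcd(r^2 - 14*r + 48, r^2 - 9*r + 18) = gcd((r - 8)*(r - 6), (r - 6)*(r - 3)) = r - 6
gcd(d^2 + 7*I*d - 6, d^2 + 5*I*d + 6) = d + 6*I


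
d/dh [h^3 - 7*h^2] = h*(3*h - 14)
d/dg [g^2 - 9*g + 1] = 2*g - 9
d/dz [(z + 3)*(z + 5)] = 2*z + 8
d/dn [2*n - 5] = 2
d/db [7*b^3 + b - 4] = 21*b^2 + 1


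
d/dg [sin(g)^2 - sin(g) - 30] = sin(2*g) - cos(g)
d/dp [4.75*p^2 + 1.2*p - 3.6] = 9.5*p + 1.2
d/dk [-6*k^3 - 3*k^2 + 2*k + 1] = -18*k^2 - 6*k + 2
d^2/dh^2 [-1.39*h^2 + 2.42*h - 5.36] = -2.78000000000000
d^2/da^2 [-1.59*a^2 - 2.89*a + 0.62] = -3.18000000000000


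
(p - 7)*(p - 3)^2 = p^3 - 13*p^2 + 51*p - 63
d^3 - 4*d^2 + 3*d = d*(d - 3)*(d - 1)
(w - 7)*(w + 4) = w^2 - 3*w - 28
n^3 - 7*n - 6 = (n - 3)*(n + 1)*(n + 2)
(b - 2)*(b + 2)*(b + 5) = b^3 + 5*b^2 - 4*b - 20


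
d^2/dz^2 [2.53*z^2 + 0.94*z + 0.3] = 5.06000000000000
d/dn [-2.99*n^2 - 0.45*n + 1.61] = -5.98*n - 0.45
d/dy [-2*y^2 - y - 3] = -4*y - 1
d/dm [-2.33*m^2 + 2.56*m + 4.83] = 2.56 - 4.66*m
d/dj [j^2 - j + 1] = 2*j - 1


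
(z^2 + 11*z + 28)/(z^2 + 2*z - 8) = (z + 7)/(z - 2)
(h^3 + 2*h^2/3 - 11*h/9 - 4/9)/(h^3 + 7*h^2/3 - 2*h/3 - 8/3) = (h + 1/3)/(h + 2)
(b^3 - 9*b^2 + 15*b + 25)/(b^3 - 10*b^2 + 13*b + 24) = (b^2 - 10*b + 25)/(b^2 - 11*b + 24)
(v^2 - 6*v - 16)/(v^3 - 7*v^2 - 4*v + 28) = (v - 8)/(v^2 - 9*v + 14)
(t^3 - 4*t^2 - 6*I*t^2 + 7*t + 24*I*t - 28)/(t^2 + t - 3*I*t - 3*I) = (t^3 + t^2*(-4 - 6*I) + t*(7 + 24*I) - 28)/(t^2 + t*(1 - 3*I) - 3*I)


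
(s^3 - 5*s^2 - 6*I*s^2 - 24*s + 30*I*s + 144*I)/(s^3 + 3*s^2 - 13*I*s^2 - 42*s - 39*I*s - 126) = (s - 8)/(s - 7*I)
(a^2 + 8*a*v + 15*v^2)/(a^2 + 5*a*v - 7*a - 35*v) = (a + 3*v)/(a - 7)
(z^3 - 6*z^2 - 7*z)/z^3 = 1 - 6/z - 7/z^2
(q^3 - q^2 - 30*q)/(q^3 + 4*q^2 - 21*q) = (q^2 - q - 30)/(q^2 + 4*q - 21)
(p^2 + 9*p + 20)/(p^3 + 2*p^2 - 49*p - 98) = (p^2 + 9*p + 20)/(p^3 + 2*p^2 - 49*p - 98)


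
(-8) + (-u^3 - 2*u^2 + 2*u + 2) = -u^3 - 2*u^2 + 2*u - 6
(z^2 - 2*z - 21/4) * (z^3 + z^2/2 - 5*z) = z^5 - 3*z^4/2 - 45*z^3/4 + 59*z^2/8 + 105*z/4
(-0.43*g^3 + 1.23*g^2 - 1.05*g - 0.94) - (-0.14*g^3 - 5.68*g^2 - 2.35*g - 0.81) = -0.29*g^3 + 6.91*g^2 + 1.3*g - 0.13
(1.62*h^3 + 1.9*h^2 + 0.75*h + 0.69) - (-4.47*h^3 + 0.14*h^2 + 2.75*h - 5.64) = 6.09*h^3 + 1.76*h^2 - 2.0*h + 6.33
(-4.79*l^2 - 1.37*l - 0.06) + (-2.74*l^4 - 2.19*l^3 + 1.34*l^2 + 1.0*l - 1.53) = -2.74*l^4 - 2.19*l^3 - 3.45*l^2 - 0.37*l - 1.59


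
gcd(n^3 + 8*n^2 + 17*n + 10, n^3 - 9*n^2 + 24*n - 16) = 1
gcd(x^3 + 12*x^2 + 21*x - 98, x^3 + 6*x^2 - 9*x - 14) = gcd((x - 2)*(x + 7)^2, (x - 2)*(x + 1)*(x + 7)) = x^2 + 5*x - 14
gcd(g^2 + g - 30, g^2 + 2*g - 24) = g + 6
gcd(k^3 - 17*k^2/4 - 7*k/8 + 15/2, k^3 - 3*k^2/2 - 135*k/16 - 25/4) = k^2 - 11*k/4 - 5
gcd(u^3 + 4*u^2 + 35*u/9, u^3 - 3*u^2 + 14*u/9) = u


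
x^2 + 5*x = x*(x + 5)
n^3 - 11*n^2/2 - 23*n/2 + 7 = (n - 7)*(n - 1/2)*(n + 2)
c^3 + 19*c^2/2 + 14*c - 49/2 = (c - 1)*(c + 7/2)*(c + 7)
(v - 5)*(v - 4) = v^2 - 9*v + 20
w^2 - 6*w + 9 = (w - 3)^2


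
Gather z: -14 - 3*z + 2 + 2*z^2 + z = 2*z^2 - 2*z - 12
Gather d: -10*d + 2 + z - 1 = -10*d + z + 1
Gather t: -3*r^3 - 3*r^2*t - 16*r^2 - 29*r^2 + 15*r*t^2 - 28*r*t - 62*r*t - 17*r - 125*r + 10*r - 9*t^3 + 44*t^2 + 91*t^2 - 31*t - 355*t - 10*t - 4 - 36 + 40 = -3*r^3 - 45*r^2 - 132*r - 9*t^3 + t^2*(15*r + 135) + t*(-3*r^2 - 90*r - 396)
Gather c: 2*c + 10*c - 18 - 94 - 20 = 12*c - 132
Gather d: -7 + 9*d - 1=9*d - 8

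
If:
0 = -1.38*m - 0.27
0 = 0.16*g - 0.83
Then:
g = 5.19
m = -0.20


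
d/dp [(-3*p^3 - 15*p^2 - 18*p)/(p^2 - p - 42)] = 3*(-p^4 + 2*p^3 + 137*p^2 + 420*p + 252)/(p^4 - 2*p^3 - 83*p^2 + 84*p + 1764)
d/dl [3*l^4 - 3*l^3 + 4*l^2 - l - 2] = 12*l^3 - 9*l^2 + 8*l - 1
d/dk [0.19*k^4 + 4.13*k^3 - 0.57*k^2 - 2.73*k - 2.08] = 0.76*k^3 + 12.39*k^2 - 1.14*k - 2.73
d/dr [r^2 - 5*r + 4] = 2*r - 5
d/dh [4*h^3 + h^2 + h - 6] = 12*h^2 + 2*h + 1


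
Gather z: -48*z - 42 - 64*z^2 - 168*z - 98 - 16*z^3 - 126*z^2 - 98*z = -16*z^3 - 190*z^2 - 314*z - 140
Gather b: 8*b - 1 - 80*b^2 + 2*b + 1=-80*b^2 + 10*b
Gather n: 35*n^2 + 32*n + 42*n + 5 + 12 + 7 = 35*n^2 + 74*n + 24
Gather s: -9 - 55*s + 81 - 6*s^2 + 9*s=-6*s^2 - 46*s + 72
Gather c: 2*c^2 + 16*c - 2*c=2*c^2 + 14*c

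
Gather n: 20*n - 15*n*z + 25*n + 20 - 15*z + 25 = n*(45 - 15*z) - 15*z + 45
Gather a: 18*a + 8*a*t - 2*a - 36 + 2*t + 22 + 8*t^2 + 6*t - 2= a*(8*t + 16) + 8*t^2 + 8*t - 16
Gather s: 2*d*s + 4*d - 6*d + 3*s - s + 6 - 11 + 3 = -2*d + s*(2*d + 2) - 2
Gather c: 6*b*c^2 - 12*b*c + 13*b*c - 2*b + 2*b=6*b*c^2 + b*c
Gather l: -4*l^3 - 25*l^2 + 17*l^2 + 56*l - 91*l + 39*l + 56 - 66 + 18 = -4*l^3 - 8*l^2 + 4*l + 8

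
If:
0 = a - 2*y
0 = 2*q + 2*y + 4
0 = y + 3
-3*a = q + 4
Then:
No Solution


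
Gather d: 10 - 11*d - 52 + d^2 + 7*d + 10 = d^2 - 4*d - 32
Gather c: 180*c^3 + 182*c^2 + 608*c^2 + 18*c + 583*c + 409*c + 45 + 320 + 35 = 180*c^3 + 790*c^2 + 1010*c + 400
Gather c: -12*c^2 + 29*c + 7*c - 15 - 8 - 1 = -12*c^2 + 36*c - 24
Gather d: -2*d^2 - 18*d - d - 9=-2*d^2 - 19*d - 9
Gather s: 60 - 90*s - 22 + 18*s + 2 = 40 - 72*s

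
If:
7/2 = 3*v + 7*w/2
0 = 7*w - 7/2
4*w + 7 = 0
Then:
No Solution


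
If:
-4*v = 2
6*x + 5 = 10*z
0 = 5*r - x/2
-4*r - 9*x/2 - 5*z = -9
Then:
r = 13/158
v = -1/2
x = 65/79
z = 157/158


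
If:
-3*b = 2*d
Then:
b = -2*d/3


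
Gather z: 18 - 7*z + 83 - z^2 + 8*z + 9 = -z^2 + z + 110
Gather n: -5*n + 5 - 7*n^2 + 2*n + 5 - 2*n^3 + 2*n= -2*n^3 - 7*n^2 - n + 10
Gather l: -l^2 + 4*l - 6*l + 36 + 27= -l^2 - 2*l + 63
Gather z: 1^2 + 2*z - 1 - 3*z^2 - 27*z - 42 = -3*z^2 - 25*z - 42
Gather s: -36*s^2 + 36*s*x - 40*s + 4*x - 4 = -36*s^2 + s*(36*x - 40) + 4*x - 4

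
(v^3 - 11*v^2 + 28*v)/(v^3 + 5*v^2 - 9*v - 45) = v*(v^2 - 11*v + 28)/(v^3 + 5*v^2 - 9*v - 45)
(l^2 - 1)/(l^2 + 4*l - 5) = (l + 1)/(l + 5)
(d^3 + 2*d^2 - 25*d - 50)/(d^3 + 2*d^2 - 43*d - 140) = (d^2 - 3*d - 10)/(d^2 - 3*d - 28)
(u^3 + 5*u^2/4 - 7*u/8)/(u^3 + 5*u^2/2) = (8*u^2 + 10*u - 7)/(4*u*(2*u + 5))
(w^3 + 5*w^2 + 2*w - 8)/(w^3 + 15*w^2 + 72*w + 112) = (w^2 + w - 2)/(w^2 + 11*w + 28)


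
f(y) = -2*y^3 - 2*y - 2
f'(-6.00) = -218.00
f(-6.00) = 442.00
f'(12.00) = -866.00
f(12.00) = -3482.00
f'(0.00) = -2.00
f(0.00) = -2.00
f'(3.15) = -61.54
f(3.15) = -70.81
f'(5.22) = -165.49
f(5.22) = -296.91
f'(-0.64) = -4.46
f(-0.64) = -0.20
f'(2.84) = -50.39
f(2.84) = -53.49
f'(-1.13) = -9.66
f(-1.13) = 3.15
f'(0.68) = -4.77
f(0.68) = -3.99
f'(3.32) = -68.13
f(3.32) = -81.83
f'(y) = -6*y^2 - 2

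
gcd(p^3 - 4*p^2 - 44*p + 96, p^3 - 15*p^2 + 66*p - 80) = p^2 - 10*p + 16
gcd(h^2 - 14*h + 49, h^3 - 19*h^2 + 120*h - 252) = h - 7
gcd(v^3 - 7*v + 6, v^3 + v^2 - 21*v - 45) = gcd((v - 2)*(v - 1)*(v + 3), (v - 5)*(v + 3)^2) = v + 3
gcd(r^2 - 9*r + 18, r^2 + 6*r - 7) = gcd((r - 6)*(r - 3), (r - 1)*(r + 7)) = 1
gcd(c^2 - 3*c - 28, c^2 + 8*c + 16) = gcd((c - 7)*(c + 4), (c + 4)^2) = c + 4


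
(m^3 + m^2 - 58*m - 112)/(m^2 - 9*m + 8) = (m^2 + 9*m + 14)/(m - 1)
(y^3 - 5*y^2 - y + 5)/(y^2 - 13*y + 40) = (y^2 - 1)/(y - 8)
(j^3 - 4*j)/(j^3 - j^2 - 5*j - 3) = j*(4 - j^2)/(-j^3 + j^2 + 5*j + 3)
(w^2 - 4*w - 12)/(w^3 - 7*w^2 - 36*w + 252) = (w + 2)/(w^2 - w - 42)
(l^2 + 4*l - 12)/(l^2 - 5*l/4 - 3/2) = 4*(l + 6)/(4*l + 3)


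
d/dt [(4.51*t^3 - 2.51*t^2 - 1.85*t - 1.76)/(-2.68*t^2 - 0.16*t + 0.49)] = (-12.0868*t^4 - 1.4432*t^3 + 2.0733*t^2 - 11.8934*t - 1.1881)/(7.1824*t^4 + 0.8576*t^3 - 2.6008*t^2 - 0.1568*t + 0.2401)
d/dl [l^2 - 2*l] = 2*l - 2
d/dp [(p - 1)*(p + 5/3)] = 2*p + 2/3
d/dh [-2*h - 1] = -2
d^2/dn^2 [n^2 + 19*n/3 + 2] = 2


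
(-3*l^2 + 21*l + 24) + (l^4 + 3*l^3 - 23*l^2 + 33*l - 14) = l^4 + 3*l^3 - 26*l^2 + 54*l + 10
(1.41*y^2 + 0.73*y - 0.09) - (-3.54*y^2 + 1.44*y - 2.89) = 4.95*y^2 - 0.71*y + 2.8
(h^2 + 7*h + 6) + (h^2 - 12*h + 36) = 2*h^2 - 5*h + 42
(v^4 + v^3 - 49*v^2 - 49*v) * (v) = v^5 + v^4 - 49*v^3 - 49*v^2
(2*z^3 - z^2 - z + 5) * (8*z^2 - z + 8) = 16*z^5 - 10*z^4 + 9*z^3 + 33*z^2 - 13*z + 40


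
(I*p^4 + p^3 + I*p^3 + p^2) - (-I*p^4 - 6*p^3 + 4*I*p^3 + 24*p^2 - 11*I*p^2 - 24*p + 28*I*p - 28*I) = 2*I*p^4 + 7*p^3 - 3*I*p^3 - 23*p^2 + 11*I*p^2 + 24*p - 28*I*p + 28*I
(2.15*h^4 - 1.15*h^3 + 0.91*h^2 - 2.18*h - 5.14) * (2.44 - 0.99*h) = -2.1285*h^5 + 6.3845*h^4 - 3.7069*h^3 + 4.3786*h^2 - 0.230600000000001*h - 12.5416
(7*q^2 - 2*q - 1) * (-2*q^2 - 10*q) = -14*q^4 - 66*q^3 + 22*q^2 + 10*q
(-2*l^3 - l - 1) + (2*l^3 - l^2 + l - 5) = -l^2 - 6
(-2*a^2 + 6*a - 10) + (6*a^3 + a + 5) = 6*a^3 - 2*a^2 + 7*a - 5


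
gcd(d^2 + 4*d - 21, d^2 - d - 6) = d - 3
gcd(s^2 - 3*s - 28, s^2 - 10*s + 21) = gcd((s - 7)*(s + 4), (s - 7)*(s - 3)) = s - 7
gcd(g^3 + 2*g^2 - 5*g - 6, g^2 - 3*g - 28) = 1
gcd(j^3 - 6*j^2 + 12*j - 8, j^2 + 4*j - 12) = j - 2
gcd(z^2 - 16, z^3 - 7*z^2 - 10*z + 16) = 1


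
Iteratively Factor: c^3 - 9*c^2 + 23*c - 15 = (c - 3)*(c^2 - 6*c + 5) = (c - 3)*(c - 1)*(c - 5)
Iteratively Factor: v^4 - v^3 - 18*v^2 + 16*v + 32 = (v + 1)*(v^3 - 2*v^2 - 16*v + 32) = (v - 2)*(v + 1)*(v^2 - 16) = (v - 4)*(v - 2)*(v + 1)*(v + 4)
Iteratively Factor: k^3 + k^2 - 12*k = (k - 3)*(k^2 + 4*k) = (k - 3)*(k + 4)*(k)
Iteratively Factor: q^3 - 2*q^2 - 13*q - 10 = (q + 2)*(q^2 - 4*q - 5) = (q + 1)*(q + 2)*(q - 5)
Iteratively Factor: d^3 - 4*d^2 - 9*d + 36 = (d - 3)*(d^2 - d - 12) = (d - 3)*(d + 3)*(d - 4)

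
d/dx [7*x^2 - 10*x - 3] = 14*x - 10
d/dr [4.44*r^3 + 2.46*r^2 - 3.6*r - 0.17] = 13.32*r^2 + 4.92*r - 3.6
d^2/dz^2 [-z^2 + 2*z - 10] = -2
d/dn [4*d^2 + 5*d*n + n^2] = 5*d + 2*n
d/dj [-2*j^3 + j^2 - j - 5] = -6*j^2 + 2*j - 1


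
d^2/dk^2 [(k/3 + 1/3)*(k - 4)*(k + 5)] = 2*k + 4/3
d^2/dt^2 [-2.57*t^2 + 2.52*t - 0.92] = -5.14000000000000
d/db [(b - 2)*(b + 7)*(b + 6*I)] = 3*b^2 + b*(10 + 12*I) - 14 + 30*I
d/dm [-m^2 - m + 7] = -2*m - 1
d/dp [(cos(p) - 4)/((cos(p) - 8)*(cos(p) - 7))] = (cos(p)^2 - 8*cos(p) + 4)*sin(p)/((cos(p) - 8)^2*(cos(p) - 7)^2)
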